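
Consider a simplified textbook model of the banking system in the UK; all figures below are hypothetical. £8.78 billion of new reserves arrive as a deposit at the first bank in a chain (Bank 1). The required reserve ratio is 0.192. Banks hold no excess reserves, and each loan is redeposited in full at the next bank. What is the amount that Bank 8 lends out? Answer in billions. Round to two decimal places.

£1.60 billion

Each bank lends a fraction (1 − rr) = 0.8080 of the deposit it receives, so Bank 8 receives 8.78·0.8080^7 and lends 8.78·0.8080^8 ≈ 1.5951 billion.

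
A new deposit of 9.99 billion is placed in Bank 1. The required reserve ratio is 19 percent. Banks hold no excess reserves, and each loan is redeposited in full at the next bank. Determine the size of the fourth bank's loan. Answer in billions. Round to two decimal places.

4.30 billion

Each bank lends a fraction (1 − rr) = 0.8100 of the deposit it receives, so Bank 4 receives 9.99·0.8100^3 and lends 9.99·0.8100^4 ≈ 4.3004 billion.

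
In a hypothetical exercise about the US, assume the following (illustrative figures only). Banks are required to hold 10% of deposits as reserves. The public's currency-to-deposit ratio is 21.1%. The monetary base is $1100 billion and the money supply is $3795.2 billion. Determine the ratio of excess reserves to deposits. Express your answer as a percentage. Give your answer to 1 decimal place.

Using m = M/MB = 3795.2/1100 ≈ 3.450182. Since m = (1 + c)/(c + rr + e), the denominator satisfies c + rr + e = (1 + c)/m = (1 + 0.211) / 3.450182 ≈ 0.350996.
With c = 0.211 and rr = 0.1, the ratio of excess reserves to deposits is 0.350996 − 0.211 − 0.1 = 0.039996.

4.0%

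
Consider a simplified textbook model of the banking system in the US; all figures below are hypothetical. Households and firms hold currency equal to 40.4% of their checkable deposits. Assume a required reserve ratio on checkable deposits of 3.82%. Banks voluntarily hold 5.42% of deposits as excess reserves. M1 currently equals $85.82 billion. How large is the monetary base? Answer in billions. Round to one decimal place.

$30.3 billion

The money multiplier is m = (1 + c) / (rr + e + c) = (1 + 0.404) / (0.0382 + 0.0542 + 0.404) ≈ 2.8284.
MB = M / m = 85.82 / 2.8284 ≈ 30.3422 billion.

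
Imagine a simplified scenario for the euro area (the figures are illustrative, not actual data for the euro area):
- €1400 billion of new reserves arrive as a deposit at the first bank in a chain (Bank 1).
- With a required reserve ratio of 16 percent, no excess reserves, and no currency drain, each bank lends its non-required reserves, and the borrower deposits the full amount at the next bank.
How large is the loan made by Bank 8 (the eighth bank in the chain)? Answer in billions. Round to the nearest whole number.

Each bank lends a fraction (1 − rr) = 0.8400 of the deposit it receives, so Bank 8 receives 1400·0.8400^7 and lends 1400·0.8400^8 ≈ 347.0262 billion.

€347 billion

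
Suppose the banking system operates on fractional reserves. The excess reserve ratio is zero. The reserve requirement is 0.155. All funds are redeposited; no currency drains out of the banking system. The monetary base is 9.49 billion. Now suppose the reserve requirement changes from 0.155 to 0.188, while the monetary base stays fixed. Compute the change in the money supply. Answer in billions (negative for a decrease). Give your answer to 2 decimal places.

-10.75 billion

Initially m₁ = 1 / (0.155) ≈ 6.4516, so M₁ = 6.4516 × 9.49 ≈ 61.2257 billion.
After the change m₂ = 1 / (0.188) ≈ 5.3191, so M₂ = 5.3191 × 9.49 ≈ 50.4783 billion.
ΔM = M₂ − M₁ = 50.4783 − 61.2257 = -10.7474 billion.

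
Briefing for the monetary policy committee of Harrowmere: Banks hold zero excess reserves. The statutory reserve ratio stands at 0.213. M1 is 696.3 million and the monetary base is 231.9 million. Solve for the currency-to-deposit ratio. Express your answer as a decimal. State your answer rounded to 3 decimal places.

0.180

Using m = M/MB = 696.3/231.9 ≈ 3.002587. From m = (1 + c)/(c + rr + e), rearranging gives 1 + c = m·(c + rr + e), so c·(1 − m) = m·(rr + e) − 1.
Hence c = [m·(rr + e) − 1]/(1 − m) = [3.002587 × (0.213 + 0) − 1] / (1 − 3.002587) ≈ 0.179992.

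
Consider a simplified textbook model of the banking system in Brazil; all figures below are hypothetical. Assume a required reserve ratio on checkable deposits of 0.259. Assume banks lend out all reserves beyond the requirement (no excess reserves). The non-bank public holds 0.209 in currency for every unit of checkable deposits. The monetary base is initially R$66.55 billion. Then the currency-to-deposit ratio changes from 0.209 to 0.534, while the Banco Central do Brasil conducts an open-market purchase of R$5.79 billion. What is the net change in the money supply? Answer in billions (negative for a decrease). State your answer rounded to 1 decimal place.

Before: m₁ = (1 + 0.209) / (0.259 + 0.209) ≈ 2.5833, MB₁ = 66.55, so M₁ = 2.5833 × 66.55 ≈ 171.9186 billion.
After: m₂ = (1 + 0.534) / (0.259 + 0.534) ≈ 1.9344, MB₂ = 66.55 + 5.79 = 72.34, so M₂ = 1.9344 × 72.34 ≈ 139.9345 billion.
ΔM = M₂ − M₁ = 139.9345 − 171.9186 = -31.9841 billion.

-32.0 billion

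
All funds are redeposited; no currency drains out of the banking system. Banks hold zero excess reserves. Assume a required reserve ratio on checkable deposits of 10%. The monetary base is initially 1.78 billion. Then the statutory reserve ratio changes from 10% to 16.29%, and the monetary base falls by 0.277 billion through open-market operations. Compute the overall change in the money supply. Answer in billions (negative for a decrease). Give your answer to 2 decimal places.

Before: m₁ = 1 / (0.1) = 10, MB₁ = 1.78, so M₁ = 10 × 1.78 = 17.8 billion.
After: m₂ = 1 / (0.1629) ≈ 6.1387, MB₂ = 1.78 − 0.277 = 1.503, so M₂ = 6.1387 × 1.503 ≈ 9.2265 billion.
ΔM = M₂ − M₁ = 9.2265 − 17.8 = -8.5735 billion.

-8.57 billion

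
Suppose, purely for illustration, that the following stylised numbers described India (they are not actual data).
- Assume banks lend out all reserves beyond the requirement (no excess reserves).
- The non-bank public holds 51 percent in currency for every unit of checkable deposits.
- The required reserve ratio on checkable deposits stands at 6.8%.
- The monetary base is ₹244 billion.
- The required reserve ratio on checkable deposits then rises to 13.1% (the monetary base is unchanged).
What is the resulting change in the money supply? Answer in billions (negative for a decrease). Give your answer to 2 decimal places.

Initially m₁ = (1 + 0.51) / (0.068 + 0.51) ≈ 2.612457, so M₁ = 2.612457 × 244 ≈ 637.4395 billion.
After the change m₂ = (1 + 0.51) / (0.131 + 0.51) ≈ 2.355694, so M₂ = 2.355694 × 244 ≈ 574.7893 billion.
ΔM = M₂ − M₁ = 574.7893 − 637.4395 = -62.6502 billion.

-62.65 billion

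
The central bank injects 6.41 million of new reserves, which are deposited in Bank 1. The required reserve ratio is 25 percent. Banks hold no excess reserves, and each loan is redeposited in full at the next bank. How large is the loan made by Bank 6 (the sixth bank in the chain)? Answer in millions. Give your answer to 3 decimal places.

Each bank lends a fraction (1 − rr) = 0.7500 of the deposit it receives, so Bank 6 receives 6.41·0.7500^5 and lends 6.41·0.7500^6 ≈ 1.1408 million.

1.141 million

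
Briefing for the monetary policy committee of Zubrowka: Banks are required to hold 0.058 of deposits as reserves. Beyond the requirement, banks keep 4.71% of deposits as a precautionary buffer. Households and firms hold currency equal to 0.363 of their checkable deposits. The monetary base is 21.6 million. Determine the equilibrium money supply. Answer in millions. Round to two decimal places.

The money multiplier is m = (1 + c) / (rr + e + c) = (1 + 0.363) / (0.058 + 0.0471 + 0.363) ≈ 2.91177.
So M = m × MB = 2.91177 × 21.6 ≈ 62.8942 million.

62.89 million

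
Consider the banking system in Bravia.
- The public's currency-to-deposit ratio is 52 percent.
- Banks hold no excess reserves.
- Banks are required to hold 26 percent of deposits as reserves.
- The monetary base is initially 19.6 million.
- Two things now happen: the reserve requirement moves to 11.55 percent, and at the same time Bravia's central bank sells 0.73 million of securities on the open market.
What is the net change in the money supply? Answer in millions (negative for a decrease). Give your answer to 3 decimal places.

Before: m₁ = (1 + 0.52) / (0.26 + 0.52) ≈ 1.948718, MB₁ = 19.6, so M₁ = 1.948718 × 19.6 ≈ 38.1949 million.
After: m₂ = (1 + 0.52) / (0.1155 + 0.52) ≈ 2.391817, MB₂ = 19.6 − 0.73 = 18.87, so M₂ = 2.391817 × 18.87 ≈ 45.1336 million.
ΔM = M₂ − M₁ = 45.1336 − 38.1949 = 6.9387 million.

6.939 million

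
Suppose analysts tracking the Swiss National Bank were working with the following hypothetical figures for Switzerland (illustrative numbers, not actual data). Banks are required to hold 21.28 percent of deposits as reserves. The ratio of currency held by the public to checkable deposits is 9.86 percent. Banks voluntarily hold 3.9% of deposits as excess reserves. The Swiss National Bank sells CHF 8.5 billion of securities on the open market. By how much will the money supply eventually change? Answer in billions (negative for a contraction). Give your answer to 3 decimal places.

-26.650 billion

The money multiplier is m = (1 + c) / (rr + e + c) = (1 + 0.0986) / (0.2128 + 0.039 + 0.0986) ≈ 3.13527.
The sale removes 8.5 billion of base, so ΔM = m × ΔMB = 3.13527 × (−8.5) ≈ -26.6498 billion.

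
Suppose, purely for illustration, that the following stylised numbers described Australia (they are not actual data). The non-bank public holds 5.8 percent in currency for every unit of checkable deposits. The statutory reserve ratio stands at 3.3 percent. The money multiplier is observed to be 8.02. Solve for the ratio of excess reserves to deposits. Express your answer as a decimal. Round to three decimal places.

0.041

Using m = 8.02. Since m = (1 + c)/(c + rr + e), the denominator satisfies c + rr + e = (1 + c)/m = (1 + 0.058) / 8.02 ≈ 0.131920.
With c = 0.058 and rr = 0.033, the ratio of excess reserves to deposits is 0.131920 − 0.058 − 0.033 = 0.04092.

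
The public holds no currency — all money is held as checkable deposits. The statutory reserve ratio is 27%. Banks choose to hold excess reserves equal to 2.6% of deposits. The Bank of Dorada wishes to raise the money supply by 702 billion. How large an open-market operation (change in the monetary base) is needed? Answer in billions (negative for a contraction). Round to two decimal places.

207.79 billion

The money multiplier is m = 1 / (rr + e) = 1 / (0.27 + 0.026) ≈ 3.378378.
ΔMB = ΔM / m = (+702) / 3.378378 ≈ 207.792 billion.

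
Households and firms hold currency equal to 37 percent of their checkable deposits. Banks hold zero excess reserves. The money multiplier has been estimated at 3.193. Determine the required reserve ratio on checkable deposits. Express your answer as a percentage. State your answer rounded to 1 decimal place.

Using m = 3.193. Since m = (1 + c)/(c + rr + e), the denominator satisfies c + rr + e = (1 + c)/m = (1 + 0.37) / 3.193 ≈ 0.429064.
With c = 0.37 and e = 0, the required reserve ratio on checkable deposits is 0.429064 − 0.37 − 0 = 0.059064.

5.9%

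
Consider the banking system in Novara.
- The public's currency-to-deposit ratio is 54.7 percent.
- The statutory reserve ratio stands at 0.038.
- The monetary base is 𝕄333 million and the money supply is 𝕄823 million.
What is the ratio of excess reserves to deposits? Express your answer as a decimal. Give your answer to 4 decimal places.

0.0409

Using m = M/MB = 823/333 ≈ 2.471471. Since m = (1 + c)/(c + rr + e), the denominator satisfies c + rr + e = (1 + c)/m = (1 + 0.547) / 2.471471 ≈ 0.625943.
With c = 0.547 and rr = 0.038, the ratio of excess reserves to deposits is 0.625943 − 0.547 − 0.038 = 0.040943.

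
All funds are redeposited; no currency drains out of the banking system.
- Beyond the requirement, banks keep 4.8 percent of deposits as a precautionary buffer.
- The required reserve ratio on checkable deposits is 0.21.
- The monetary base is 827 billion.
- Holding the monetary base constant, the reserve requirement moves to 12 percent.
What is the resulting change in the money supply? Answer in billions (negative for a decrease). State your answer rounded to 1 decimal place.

Initially m₁ = 1 / (0.21 + 0.048) ≈ 3.87597, so M₁ = 3.87597 × 827 ≈ 3205.4272 billion.
After the change m₂ = 1 / (0.12 + 0.048) ≈ 5.95238, so M₂ = 5.95238 × 827 ≈ 4922.6183 billion.
ΔM = M₂ − M₁ = 4922.6183 − 3205.4272 = 1717.1911 billion.

1717.2 billion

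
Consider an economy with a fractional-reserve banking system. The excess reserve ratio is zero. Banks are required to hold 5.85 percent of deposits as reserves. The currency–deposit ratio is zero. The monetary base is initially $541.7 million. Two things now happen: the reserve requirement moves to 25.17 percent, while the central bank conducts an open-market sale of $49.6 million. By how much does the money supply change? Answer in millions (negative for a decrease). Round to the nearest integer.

-7305 million

Before: m₁ = 1 / (0.0585) ≈ 17.0940, MB₁ = 541.7, so M₁ = 17.0940 × 541.7 = 9259.8198 million.
After: m₂ = 1 / (0.2517) ≈ 3.9730, MB₂ = 541.7 − 49.6 = 492.1, so M₂ = 3.9730 × 492.1 = 1955.1133 million.
ΔM = M₂ − M₁ = 1955.1133 − 9259.8198 = -7304.7065 million.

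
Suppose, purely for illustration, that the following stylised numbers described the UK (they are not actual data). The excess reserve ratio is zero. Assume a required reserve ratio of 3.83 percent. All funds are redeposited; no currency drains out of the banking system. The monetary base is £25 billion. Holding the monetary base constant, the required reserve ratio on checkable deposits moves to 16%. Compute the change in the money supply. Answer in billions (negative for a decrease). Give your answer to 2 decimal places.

Initially m₁ = 1 / (0.0383) ≈ 26.10966, so M₁ = 26.10966 × 25 = 652.7415 billion.
After the change m₂ = 1 / (0.16) = 6.25, so M₂ = 6.25 × 25 = 156.25 billion.
ΔM = M₂ − M₁ = 156.25 − 652.7415 = -496.4915 billion.

-496.49 billion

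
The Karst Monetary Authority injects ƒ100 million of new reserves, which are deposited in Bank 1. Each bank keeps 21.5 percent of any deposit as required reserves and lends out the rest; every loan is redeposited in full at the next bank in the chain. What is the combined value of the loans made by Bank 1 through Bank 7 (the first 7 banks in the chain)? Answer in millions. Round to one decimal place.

ƒ298.0 million

Bank i lends (1 − rr)^i of the original deposit: Bank 1 lends 100·0.7850 = 78.5000, Bank 2 lends 100·0.7850² = 61.6225, and so on.
Summing a geometric series: total = 100·[0.7850·(1 − 0.7850^7) / (1 − 0.7850)] ≈ 298.0477 million.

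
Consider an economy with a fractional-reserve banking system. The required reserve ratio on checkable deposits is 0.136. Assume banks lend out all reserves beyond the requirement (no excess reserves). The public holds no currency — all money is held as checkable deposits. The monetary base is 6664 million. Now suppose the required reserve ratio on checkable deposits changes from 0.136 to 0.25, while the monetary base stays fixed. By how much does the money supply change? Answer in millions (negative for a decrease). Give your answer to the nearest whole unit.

Initially m₁ = 1 / (0.136) ≈ 7.35294, so M₁ = 7.35294 × 6664 ≈ 48999.9922 million.
After the change m₂ = 1 / (0.25) = 4, so M₂ = 4 × 6664 = 26656 million.
ΔM = M₂ − M₁ = 26656 − 48999.9922 = -22343.9922 million.

-22344 million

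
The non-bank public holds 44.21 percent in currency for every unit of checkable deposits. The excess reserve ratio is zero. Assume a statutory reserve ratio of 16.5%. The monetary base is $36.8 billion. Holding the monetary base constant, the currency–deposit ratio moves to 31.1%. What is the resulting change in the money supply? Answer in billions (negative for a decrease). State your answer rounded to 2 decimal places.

$13.94 billion

Initially m₁ = (1 + 0.4421) / (0.165 + 0.4421) ≈ 2.37539, so M₁ = 2.37539 × 36.8 ≈ 87.4144 billion.
After the change m₂ = (1 + 0.311) / (0.165 + 0.311) ≈ 2.75420, so M₂ = 2.75420 × 36.8 ≈ 101.3546 billion.
ΔM = M₂ − M₁ = 101.3546 − 87.4144 = 13.9402 billion.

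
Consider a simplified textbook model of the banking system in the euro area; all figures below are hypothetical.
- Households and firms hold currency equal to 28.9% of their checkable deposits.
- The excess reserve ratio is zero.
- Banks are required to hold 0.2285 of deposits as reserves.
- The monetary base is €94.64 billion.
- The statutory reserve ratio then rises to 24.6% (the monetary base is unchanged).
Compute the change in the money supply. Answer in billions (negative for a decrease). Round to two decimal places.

Initially m₁ = (1 + 0.289) / (0.2285 + 0.289) ≈ 2.49082, so M₁ = 2.49082 × 94.64 ≈ 235.7312 billion.
After the change m₂ = (1 + 0.289) / (0.246 + 0.289) ≈ 2.40935, so M₂ = 2.40935 × 94.64 ≈ 228.0209 billion.
ΔM = M₂ − M₁ = 228.0209 − 235.7312 = -7.7103 billion.

-7.71 billion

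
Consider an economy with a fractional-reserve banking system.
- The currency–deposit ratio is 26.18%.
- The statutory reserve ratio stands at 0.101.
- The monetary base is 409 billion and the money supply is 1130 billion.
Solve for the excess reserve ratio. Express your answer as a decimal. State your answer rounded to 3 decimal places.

0.094

Using m = M/MB = 1130/409 ≈ 2.762836. Since m = (1 + c)/(c + rr + e), the denominator satisfies c + rr + e = (1 + c)/m = (1 + 0.2618) / 2.762836 ≈ 0.456705.
With c = 0.2618 and rr = 0.101, the excess reserve ratio is 0.456705 − 0.2618 − 0.101 = 0.093905.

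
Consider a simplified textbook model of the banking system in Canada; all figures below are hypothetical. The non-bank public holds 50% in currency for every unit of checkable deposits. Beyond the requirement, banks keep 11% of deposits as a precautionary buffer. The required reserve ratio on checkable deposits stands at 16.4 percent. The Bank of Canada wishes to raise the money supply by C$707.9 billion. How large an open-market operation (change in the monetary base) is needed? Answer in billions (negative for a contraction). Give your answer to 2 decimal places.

The money multiplier is m = (1 + c) / (rr + e + c) = (1 + 0.5) / (0.164 + 0.11 + 0.5) ≈ 1.937984.
ΔMB = ΔM / m = (+707.9) / 1.937984 ≈ 365.2765 billion.

C$365.28 billion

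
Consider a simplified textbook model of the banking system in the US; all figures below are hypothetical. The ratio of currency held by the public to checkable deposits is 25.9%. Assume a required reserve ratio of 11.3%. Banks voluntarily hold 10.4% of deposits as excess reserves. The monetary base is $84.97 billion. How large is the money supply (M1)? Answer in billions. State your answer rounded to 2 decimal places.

$224.74 billion

The money multiplier is m = (1 + c) / (rr + e + c) = (1 + 0.259) / (0.113 + 0.104 + 0.259) ≈ 2.64496.
So M = m × MB = 2.64496 × 84.97 ≈ 224.7423 billion.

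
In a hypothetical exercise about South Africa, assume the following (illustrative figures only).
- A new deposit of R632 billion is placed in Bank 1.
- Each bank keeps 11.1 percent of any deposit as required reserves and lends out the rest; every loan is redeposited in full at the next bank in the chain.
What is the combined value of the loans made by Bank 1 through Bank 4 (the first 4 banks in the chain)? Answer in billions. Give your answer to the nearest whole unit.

R1900 billion

Bank i lends (1 − rr)^i of the original deposit: Bank 1 lends 632·0.8890 = 561.8480, Bank 2 lends 632·0.8890² ≈ 499.4829, and so on.
Summing a geometric series: total = 632·[0.8890·(1 − 0.8890^4) / (1 − 0.8890)] ≈ 1900.1229 billion.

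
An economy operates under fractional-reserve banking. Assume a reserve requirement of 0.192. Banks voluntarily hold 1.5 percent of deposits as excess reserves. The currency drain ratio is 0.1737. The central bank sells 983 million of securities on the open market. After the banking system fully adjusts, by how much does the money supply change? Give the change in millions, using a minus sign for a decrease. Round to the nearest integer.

The money multiplier is m = (1 + c) / (rr + e + c) = (1 + 0.1737) / (0.192 + 0.015 + 0.1737) ≈ 3.0830.
The sale removes 983 million of base, so ΔM = m × ΔMB = 3.0830 × (−983) = -3030.589 million.

-3031 million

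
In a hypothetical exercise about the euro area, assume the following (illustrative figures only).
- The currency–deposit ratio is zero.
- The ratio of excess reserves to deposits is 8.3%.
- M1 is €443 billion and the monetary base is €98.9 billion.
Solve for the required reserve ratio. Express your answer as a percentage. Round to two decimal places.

14.03%

Using m = M/MB = 443/98.9 ≈ 4.479272. Since m = (1 + c)/(c + rr + e), the denominator satisfies c + rr + e = (1 + c)/m = (1 + 0) / 4.479272 ≈ 0.223251.
With c = 0 and e = 0.083, the required reserve ratio is 0.223251 − 0 − 0.083 = 0.140251.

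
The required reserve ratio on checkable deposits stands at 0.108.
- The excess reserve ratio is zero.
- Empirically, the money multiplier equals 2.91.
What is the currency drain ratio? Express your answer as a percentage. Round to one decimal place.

35.9%

Using m = 2.91. From m = (1 + c)/(c + rr + e), rearranging gives 1 + c = m·(c + rr + e), so c·(1 − m) = m·(rr + e) − 1.
Hence c = [m·(rr + e) − 1]/(1 − m) = [2.91 × (0.108 + 0) − 1] / (1 − 2.91) ≈ 0.359016.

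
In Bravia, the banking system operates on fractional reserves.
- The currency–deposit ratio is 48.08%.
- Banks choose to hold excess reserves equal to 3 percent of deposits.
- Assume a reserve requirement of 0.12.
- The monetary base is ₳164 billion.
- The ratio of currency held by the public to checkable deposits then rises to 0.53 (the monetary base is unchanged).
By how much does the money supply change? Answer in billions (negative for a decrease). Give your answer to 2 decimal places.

Initially m₁ = (1 + 0.4808) / (0.12 + 0.03 + 0.4808) ≈ 2.347495, so M₁ = 2.347495 × 164 ≈ 384.9892 billion.
After the change m₂ = (1 + 0.53) / (0.12 + 0.03 + 0.53) = 2.25, so M₂ = 2.25 × 164 = 369 billion.
ΔM = M₂ − M₁ = 369 − 384.9892 = -15.9892 billion.

-15.99 billion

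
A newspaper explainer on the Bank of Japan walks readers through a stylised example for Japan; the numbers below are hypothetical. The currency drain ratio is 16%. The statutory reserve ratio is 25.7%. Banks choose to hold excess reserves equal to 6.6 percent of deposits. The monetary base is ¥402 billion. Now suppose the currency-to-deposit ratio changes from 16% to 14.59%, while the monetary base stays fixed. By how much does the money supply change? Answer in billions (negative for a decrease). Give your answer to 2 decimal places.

¥16.94 billion

Initially m₁ = (1 + 0.16) / (0.257 + 0.066 + 0.16) ≈ 2.401656, so M₁ = 2.401656 × 402 ≈ 965.4657 billion.
After the change m₂ = (1 + 0.1459) / (0.257 + 0.066 + 0.1459) ≈ 2.443805, so M₂ = 2.443805 × 402 ≈ 982.4096 billion.
ΔM = M₂ − M₁ = 982.4096 − 965.4657 = 16.9439 billion.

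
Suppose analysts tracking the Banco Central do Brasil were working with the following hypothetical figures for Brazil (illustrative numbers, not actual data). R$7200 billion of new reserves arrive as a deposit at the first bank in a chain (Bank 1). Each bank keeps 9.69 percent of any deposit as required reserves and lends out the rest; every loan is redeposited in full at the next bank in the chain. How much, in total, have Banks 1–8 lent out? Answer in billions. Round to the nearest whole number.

R$37412 billion

Bank i lends (1 − rr)^i of the original deposit: Bank 1 lends 7200·0.9031 = 6502.3200, Bank 2 lends 7200·0.9031² ≈ 5872.2452, and so on.
Summing a geometric series: total = 7200·[0.9031·(1 − 0.9031^8) / (1 − 0.9031)] ≈ 37411.9629 billion.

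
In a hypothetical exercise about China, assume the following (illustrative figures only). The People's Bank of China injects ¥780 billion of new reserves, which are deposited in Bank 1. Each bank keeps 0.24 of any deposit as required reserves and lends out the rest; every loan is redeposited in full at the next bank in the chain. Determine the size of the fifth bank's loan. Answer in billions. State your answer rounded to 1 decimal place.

¥197.8 billion

Each bank lends a fraction (1 − rr) = 0.7600 of the deposit it receives, so Bank 5 receives 780·0.7600^4 and lends 780·0.7600^5 ≈ 197.7710 billion.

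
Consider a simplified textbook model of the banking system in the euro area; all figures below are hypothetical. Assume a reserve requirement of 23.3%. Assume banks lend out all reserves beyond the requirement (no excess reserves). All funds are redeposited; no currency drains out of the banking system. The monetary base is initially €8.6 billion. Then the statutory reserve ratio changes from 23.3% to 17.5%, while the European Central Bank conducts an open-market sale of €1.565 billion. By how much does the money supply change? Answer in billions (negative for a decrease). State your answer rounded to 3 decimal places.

€3.290 billion

Before: m₁ = 1 / (0.233) ≈ 4.29185, MB₁ = 8.6, so M₁ = 4.29185 × 8.6 ≈ 36.9099 billion.
After: m₂ = 1 / (0.175) ≈ 5.71429, MB₂ = 8.6 − 1.565 = 7.035, so M₂ = 5.71429 × 7.035 ≈ 40.2 billion.
ΔM = M₂ − M₁ = 40.2 − 36.9099 = 3.2901 billion.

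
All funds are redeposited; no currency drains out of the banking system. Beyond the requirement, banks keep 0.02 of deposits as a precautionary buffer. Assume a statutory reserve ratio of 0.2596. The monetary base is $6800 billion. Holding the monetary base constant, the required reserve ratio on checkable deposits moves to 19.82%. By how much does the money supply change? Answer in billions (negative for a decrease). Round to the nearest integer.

Initially m₁ = 1 / (0.2596 + 0.02) ≈ 3.57654, so M₁ = 3.57654 × 6800 = 24320.472 billion.
After the change m₂ = 1 / (0.1982 + 0.02) ≈ 4.58295, so M₂ = 4.58295 × 6800 = 31164.06 billion.
ΔM = M₂ − M₁ = 31164.06 − 24320.472 = 6843.588 billion.

$6844 billion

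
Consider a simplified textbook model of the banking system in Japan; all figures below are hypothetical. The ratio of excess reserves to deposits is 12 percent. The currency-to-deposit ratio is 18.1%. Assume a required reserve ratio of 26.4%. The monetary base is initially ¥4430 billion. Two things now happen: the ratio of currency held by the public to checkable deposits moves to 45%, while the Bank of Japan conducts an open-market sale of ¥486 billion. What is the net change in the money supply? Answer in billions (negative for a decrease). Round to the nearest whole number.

-2403 billion

Before: m₁ = (1 + 0.181) / (0.264 + 0.12 + 0.181) ≈ 2.09027, MB₁ = 4430, so M₁ = 2.09027 × 4430 = 9259.8961 billion.
After: m₂ = (1 + 0.45) / (0.264 + 0.12 + 0.45) ≈ 1.73861, MB₂ = 4430 − 486 = 3944, so M₂ = 1.73861 × 3944 ≈ 6857.0778 billion.
ΔM = M₂ − M₁ = 6857.0778 − 9259.8961 = -2402.8183 billion.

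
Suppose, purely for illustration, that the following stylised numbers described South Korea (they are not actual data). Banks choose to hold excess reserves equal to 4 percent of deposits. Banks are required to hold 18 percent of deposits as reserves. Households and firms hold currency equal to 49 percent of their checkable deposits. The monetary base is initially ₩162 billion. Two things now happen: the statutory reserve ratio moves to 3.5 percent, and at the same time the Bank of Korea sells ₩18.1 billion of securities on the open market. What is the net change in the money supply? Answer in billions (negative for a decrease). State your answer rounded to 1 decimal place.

₩39.5 billion

Before: m₁ = (1 + 0.49) / (0.18 + 0.04 + 0.49) ≈ 2.09859, MB₁ = 162, so M₁ = 2.09859 × 162 ≈ 339.9716 billion.
After: m₂ = (1 + 0.49) / (0.035 + 0.04 + 0.49) ≈ 2.63717, MB₂ = 162 − 18.1 = 143.9, so M₂ = 2.63717 × 143.9 ≈ 379.4888 billion.
ΔM = M₂ − M₁ = 379.4888 − 339.9716 = 39.5172 billion.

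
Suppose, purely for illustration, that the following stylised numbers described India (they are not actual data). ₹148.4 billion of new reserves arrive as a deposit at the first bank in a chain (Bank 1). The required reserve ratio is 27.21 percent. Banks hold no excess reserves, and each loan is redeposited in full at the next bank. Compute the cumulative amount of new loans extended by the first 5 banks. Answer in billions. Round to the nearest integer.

₹316 billion

Bank i lends (1 − rr)^i of the original deposit: Bank 1 lends 148.4·0.7279 ≈ 108.0204, Bank 2 lends 148.4·0.7279² ≈ 78.6280, and so on.
Summing a geometric series: total = 148.4·[0.7279·(1 − 0.7279^5) / (1 − 0.7279)] ≈ 315.8663 billion.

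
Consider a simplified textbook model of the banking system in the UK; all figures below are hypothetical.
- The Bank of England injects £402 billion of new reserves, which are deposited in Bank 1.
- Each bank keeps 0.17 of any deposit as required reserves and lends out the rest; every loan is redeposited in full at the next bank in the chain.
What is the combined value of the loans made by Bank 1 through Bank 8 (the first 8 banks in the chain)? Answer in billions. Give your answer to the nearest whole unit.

£1521 billion

Bank i lends (1 − rr)^i of the original deposit: Bank 1 lends 402·0.8300 = 333.6600, Bank 2 lends 402·0.8300² = 276.9378, and so on.
Summing a geometric series: total = 402·[0.8300·(1 − 0.8300^8) / (1 − 0.8300)] ≈ 1520.6472 billion.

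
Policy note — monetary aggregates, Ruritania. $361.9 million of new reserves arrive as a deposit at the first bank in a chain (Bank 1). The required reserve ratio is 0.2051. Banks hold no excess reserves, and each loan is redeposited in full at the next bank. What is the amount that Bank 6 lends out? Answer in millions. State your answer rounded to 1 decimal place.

Each bank lends a fraction (1 − rr) = 0.7949 of the deposit it receives, so Bank 6 receives 361.9·0.7949^5 and lends 361.9·0.7949^6 ≈ 91.2985 million.

$91.3 million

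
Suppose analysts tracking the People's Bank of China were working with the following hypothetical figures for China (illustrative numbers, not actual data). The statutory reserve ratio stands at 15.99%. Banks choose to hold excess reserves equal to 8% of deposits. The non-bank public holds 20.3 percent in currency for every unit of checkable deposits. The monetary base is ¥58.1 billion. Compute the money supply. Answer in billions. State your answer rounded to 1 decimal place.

¥157.8 billion

The money multiplier is m = (1 + c) / (rr + e + c) = (1 + 0.203) / (0.1599 + 0.08 + 0.203) ≈ 2.7162.
So M = m × MB = 2.7162 × 58.1 ≈ 157.8112 billion.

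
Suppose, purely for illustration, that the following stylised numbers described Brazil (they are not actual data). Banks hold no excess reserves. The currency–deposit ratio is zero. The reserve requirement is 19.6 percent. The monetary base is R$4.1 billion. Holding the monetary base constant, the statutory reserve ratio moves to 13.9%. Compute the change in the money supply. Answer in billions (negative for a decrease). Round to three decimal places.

Initially m₁ = 1 / (0.196) ≈ 5.10204, so M₁ = 5.10204 × 4.1 ≈ 20.9184 billion.
After the change m₂ = 1 / (0.139) ≈ 7.19424, so M₂ = 7.19424 × 4.1 ≈ 29.4964 billion.
ΔM = M₂ − M₁ = 29.4964 − 20.9184 = 8.578 billion.

R$8.578 billion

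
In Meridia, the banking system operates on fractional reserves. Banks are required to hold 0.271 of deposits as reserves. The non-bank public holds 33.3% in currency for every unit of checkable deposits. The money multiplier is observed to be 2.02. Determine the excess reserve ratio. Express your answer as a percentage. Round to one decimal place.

5.6%

Using m = 2.02. Since m = (1 + c)/(c + rr + e), the denominator satisfies c + rr + e = (1 + c)/m = (1 + 0.333) / 2.02 ≈ 0.659901.
With c = 0.333 and rr = 0.271, the excess reserve ratio is 0.659901 − 0.333 − 0.271 = 0.055901.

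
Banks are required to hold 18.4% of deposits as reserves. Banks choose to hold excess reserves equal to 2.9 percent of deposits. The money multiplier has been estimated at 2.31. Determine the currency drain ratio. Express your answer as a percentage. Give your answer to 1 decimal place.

38.8%

Using m = 2.31. From m = (1 + c)/(c + rr + e), rearranging gives 1 + c = m·(c + rr + e), so c·(1 − m) = m·(rr + e) − 1.
Hence c = [m·(rr + e) − 1]/(1 − m) = [2.31 × (0.184 + 0.029) − 1] / (1 − 2.31) ≈ 0.387763.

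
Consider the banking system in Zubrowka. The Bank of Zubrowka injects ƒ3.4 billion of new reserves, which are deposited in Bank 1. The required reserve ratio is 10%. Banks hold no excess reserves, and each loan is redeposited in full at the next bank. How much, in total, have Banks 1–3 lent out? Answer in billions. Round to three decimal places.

ƒ8.293 billion

Bank i lends (1 − rr)^i of the original deposit: Bank 1 lends 3.4·0.9000 = 3.0600, Bank 2 lends 3.4·0.9000² = 2.7540, and so on.
Summing a geometric series: total = 3.4·[0.9000·(1 − 0.9000^3) / (1 − 0.9000)] = 8.2926 billion.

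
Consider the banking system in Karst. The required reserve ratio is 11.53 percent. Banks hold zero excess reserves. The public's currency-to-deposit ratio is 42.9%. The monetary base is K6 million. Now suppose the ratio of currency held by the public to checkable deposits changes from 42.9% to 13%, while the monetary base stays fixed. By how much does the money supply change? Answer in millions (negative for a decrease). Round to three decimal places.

Initially m₁ = (1 + 0.429) / (0.1153 + 0.429) ≈ 2.62539, so M₁ = 2.62539 × 6 ≈ 15.7523 million.
After the change m₂ = (1 + 0.13) / (0.1153 + 0.13) ≈ 4.60660, so M₂ = 4.60660 × 6 = 27.6396 million.
ΔM = M₂ − M₁ = 27.6396 − 15.7523 = 11.8873 million.

K11.887 million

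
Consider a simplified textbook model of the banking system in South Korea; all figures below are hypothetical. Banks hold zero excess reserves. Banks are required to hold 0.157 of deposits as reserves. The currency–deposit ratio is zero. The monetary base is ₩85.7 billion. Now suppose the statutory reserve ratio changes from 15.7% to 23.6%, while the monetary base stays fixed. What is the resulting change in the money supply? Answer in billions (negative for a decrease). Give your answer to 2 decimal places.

-182.72 billion

Initially m₁ = 1 / (0.157) ≈ 6.36943, so M₁ = 6.36943 × 85.7 ≈ 545.8602 billion.
After the change m₂ = 1 / (0.236) ≈ 4.23729, so M₂ = 4.23729 × 85.7 ≈ 363.1358 billion.
ΔM = M₂ − M₁ = 363.1358 − 545.8602 = -182.7244 billion.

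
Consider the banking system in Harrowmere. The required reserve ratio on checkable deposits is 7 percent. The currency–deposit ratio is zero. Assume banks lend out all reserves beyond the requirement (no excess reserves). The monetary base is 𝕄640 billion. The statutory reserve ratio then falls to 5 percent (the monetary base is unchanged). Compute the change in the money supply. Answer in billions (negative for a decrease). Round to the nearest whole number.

Initially m₁ = 1 / (0.07) ≈ 14.2857, so M₁ = 14.2857 × 640 = 9142.848 billion.
After the change m₂ = 1 / (0.05) = 20, so M₂ = 20 × 640 = 12800 billion.
ΔM = M₂ − M₁ = 12800 − 9142.848 = 3657.152 billion.

𝕄3657 billion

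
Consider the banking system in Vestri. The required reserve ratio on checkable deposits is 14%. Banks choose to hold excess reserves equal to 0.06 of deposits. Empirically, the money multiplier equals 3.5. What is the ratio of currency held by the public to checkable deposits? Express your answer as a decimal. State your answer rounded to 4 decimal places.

0.1200

Using m = 3.5. From m = (1 + c)/(c + rr + e), rearranging gives 1 + c = m·(c + rr + e), so c·(1 − m) = m·(rr + e) − 1.
Hence c = [m·(rr + e) − 1]/(1 − m) = [3.5 × (0.14 + 0.06) − 1] / (1 − 3.5) = 0.120000.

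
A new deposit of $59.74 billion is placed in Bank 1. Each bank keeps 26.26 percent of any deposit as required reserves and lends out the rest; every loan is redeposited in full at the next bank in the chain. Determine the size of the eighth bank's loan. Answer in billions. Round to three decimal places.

Each bank lends a fraction (1 − rr) = 0.7374 of the deposit it receives, so Bank 8 receives 59.74·0.7374^7 and lends 59.74·0.7374^8 ≈ 5.2226 billion.

$5.223 billion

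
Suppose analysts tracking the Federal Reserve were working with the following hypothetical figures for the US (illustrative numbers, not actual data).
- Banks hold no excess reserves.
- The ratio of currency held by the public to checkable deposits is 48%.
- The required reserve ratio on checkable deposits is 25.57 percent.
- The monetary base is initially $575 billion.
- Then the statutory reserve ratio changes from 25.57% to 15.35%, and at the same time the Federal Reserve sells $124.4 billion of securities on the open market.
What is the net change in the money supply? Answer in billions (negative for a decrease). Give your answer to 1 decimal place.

Before: m₁ = (1 + 0.48) / (0.2557 + 0.48) ≈ 2.01169, MB₁ = 575, so M₁ = 2.01169 × 575 ≈ 1156.7218 billion.
After: m₂ = (1 + 0.48) / (0.1535 + 0.48) ≈ 2.33623, MB₂ = 575 − 124.4 = 450.6, so M₂ = 2.33623 × 450.6 ≈ 1052.7052 billion.
ΔM = M₂ − M₁ = 1052.7052 − 1156.7218 = -104.0166 billion.

-104.0 billion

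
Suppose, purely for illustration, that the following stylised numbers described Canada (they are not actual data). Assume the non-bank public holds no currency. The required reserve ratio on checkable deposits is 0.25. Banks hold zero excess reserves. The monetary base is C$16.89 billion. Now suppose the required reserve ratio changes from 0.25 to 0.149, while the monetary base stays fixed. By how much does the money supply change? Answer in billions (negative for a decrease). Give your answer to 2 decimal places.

C$45.80 billion

Initially m₁ = 1 / (0.25) = 4, so M₁ = 4 × 16.89 = 67.56 billion.
After the change m₂ = 1 / (0.149) ≈ 6.71141, so M₂ = 6.71141 × 16.89 ≈ 113.3557 billion.
ΔM = M₂ − M₁ = 113.3557 − 67.56 = 45.7957 billion.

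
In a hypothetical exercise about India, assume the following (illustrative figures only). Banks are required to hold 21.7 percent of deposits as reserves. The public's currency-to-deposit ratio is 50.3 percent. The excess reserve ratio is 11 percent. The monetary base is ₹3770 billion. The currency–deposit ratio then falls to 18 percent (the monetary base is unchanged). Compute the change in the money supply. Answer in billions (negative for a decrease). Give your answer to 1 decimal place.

Initially m₁ = (1 + 0.503) / (0.217 + 0.11 + 0.503) ≈ 1.810843, so M₁ = 1.810843 × 3770 ≈ 6826.8781 billion.
After the change m₂ = (1 + 0.18) / (0.217 + 0.11 + 0.18) ≈ 2.327416, so M₂ = 2.327416 × 3770 ≈ 8774.3583 billion.
ΔM = M₂ − M₁ = 8774.3583 − 6826.8781 = 1947.4802 billion.

₹1947.5 billion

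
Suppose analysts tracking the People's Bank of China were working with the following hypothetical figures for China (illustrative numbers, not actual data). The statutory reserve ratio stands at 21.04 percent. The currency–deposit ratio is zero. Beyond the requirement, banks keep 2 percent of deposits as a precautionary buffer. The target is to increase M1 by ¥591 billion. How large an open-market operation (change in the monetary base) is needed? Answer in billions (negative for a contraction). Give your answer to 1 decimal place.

¥136.2 billion

The money multiplier is m = 1 / (rr + e) = 1 / (0.2104 + 0.02) ≈ 4.34028.
ΔMB = ΔM / m = (+591) / 4.34028 ≈ 136.1663 billion.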